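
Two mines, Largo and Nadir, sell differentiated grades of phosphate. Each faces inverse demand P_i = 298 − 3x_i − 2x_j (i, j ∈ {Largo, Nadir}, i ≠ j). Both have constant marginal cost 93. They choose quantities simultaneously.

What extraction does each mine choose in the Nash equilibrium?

Mine Largo's profit: π = x_{Largo}(298 − 3x_{Largo} − 2x_{Nadir}) − 93x_{Largo}.
∂π/∂x_{Largo} = 205 − 6x_{Largo} − 2x_{Nadir} = 0 ⇒ x_{Largo} = 205/6 − (1/3)x_{Nadir}.
Setting x_{Largo} = x_{Nadir} in the reaction function: x_{Largo} = 205/6 − (1/3)x_{Largo}, so x_{Largo} = (205/6) / (4/3) = 25.625.

25.625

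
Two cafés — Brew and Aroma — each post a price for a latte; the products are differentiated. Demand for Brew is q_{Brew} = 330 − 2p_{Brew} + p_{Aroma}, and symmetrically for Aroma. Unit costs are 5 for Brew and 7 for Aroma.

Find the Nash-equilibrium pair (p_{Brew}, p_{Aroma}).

113.6, 114.4

Brew's profit: π = (p_{Brew} − 5)(330 − 2p_{Brew} + p_{Aroma}).
∂π/∂p_{Brew} = 340 − 4p_{Brew} + p_{Aroma} = 0 ⇒ p_{Brew} = 85 + 0.25p_{Aroma}.
Similarly p_{Aroma} = 86 + 0.25p_{Brew}.
Solving the two reaction functions simultaneously: (1 − (0.25)(0.25))p_{Brew} = 85 + 0.25·86, so 0.9375p_{Brew} = 106.5 and p_{Brew} = 113.6.
Then p_{Aroma} = 86 + 0.25·113.6 = 114.4.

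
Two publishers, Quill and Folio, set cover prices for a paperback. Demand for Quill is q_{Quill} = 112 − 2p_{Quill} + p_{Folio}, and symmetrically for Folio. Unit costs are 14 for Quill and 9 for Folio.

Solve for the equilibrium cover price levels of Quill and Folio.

Quill's profit: π = (p_{Quill} − 14)(112 − 2p_{Quill} + p_{Folio}).
∂π/∂p_{Quill} = 140 − 4p_{Quill} + p_{Folio} = 0 ⇒ p_{Quill} = 35 + 0.25p_{Folio}.
Similarly p_{Folio} = 32.5 + 0.25p_{Quill}.
Solving the two reaction functions simultaneously: (1 − (0.25)(0.25))p_{Quill} = 35 + 0.25·32.5, so 0.9375p_{Quill} = 43.125 and p_{Quill} = 46.
Then p_{Folio} = 32.5 + 0.25·46 = 44.

46, 44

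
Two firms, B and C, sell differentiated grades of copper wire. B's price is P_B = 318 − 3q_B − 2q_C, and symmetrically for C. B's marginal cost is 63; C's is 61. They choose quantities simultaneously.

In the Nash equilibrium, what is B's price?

Firm B's profit: π = q_B(318 − 3q_B − 2q_C) − 63q_B.
∂π/∂q_B = 255 − 6q_B − 2q_C = 0 ⇒ q_B = 42.5 − (1/3)q_C.
Similarly q_C = 257/6 − (1/3)q_B.
Solving the two reaction functions simultaneously: (1 − (−1/3)(−1/3))q_B = 42.5 − (1/3)·(257/6), so (8/9)q_B = 254/9 and q_B = 31.75.
Then q_C = 257/6 − (1/3)·31.75 = 32.25.
P_B = 318 − 3·31.75 − 2·32.25 = 158.25.

158.25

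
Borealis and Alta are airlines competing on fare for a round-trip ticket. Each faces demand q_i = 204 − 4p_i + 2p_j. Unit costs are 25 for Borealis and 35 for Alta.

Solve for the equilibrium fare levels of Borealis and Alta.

52, 56

Borealis's profit: π = (p_{Borealis} − 25)(204 − 4p_{Borealis} + 2p_{Alta}).
∂π/∂p_{Borealis} = 304 − 8p_{Borealis} + 2p_{Alta} = 0 ⇒ p_{Borealis} = 38 + 0.25p_{Alta}.
Similarly p_{Alta} = 43 + 0.25p_{Borealis}.
Plugging p_{Alta} into Borealis's best response: p_{Borealis} = 38 + 0.25(43 + 0.25p_{Borealis}) ⇒ 0.9375p_{Borealis} = 48.75, so p_{Borealis} = 52.
Then p_{Alta} = 43 + 0.25·52 = 56.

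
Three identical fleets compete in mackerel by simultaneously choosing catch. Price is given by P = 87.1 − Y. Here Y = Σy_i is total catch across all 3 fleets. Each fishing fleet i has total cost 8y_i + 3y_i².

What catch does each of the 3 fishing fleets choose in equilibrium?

A representative fishing fleet's profit is π_i = y_i(87.1 − Y) − 8y_i − 3y_i², with Y = y_i + Σ_{j≠i} y_j.
First-order condition: 79.1 − 8y_i − Σ_{j≠i} y_j = 0.
Imposing symmetry (y_j = y for all j) turns Σ_{j≠i} y_j into 2y, so 79.1 = 10y and y = 7.91.

7.91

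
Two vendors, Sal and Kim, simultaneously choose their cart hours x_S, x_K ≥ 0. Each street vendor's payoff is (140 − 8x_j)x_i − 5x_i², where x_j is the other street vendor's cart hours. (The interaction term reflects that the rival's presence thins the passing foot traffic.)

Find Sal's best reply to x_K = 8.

7.6

Sal's payoff is (140 − 8x_K)x_S − 5x_S².
∂π/∂x_S = 140 − 8x_K − 10x_S = 0, so x_S = 14 − 0.8x_K.
At x_K = 8: x_S = 14 − 0.8·8 = 7.6.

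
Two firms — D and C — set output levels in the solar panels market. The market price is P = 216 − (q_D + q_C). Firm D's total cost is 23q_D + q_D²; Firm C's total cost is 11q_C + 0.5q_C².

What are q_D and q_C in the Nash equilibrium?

Firm D's profit: π = q_D(216 − (q_D + q_C)) − 23q_D − q_D².
∂π/∂q_D = 193 − 4q_D − q_C = 0, so q_D = 48.25 − 0.25q_C.
For C: ∂π/∂q_C = 205 − 3q_C − q_D = 0 ⇒ q_C = 205/3 − (1/3)q_D.
Solving the two reaction functions simultaneously: (1 − (−0.25)(−1/3))q_D = 48.25 − 0.25·(205/3), so (11/12)q_D = 187/6 and q_D = 34.
Then q_C = 205/3 − (1/3)·34 = 57.

34, 57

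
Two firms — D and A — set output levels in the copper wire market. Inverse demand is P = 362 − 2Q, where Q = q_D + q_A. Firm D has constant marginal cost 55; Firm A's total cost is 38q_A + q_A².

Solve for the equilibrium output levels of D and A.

Firm D's profit: π = q_D(362 − 2(q_D + q_A)) − 55q_D.
∂π/∂q_D = 307 − 4q_D − 2q_A = 0, so q_D = 76.75 − 0.5q_A.
For A: ∂π/∂q_A = 324 − 6q_A − 2q_D = 0 ⇒ q_A = 54 − (1/3)q_D.
Plugging q_A into D's best response: q_D = 76.75 − 0.5(54 − (1/3)q_D) ⇒ (5/6)q_D = 49.75, so q_D = 59.7.
Then q_A = 54 − (1/3)·59.7 = 34.1.

59.7, 34.1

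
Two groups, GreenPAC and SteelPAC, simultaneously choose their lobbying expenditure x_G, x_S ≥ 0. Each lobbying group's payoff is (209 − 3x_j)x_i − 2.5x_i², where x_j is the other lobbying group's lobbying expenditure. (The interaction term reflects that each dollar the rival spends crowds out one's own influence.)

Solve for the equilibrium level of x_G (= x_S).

26.125

GreenPAC's payoff is (209 − 3x_S)x_G − 2.5x_G².
∂π/∂x_G = 209 − 3x_S − 5x_G = 0, so x_G = 41.8 − 0.6x_S.
Setting x_G = x_S in the reaction function: x_G = 41.8 − 0.6x_G, so x_G = 41.8 / 1.6 = 26.125.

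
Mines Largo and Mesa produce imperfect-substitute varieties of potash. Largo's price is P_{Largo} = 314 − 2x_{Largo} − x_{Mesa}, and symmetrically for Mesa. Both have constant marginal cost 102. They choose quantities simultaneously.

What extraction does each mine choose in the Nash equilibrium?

Mine Largo's profit: π = x_{Largo}(314 − 2x_{Largo} − x_{Mesa}) − 102x_{Largo}.
∂π/∂x_{Largo} = 212 − 4x_{Largo} − x_{Mesa} = 0 ⇒ x_{Largo} = 53 − 0.25x_{Mesa}.
Setting x_{Largo} = x_{Mesa} in the reaction function: x_{Largo} = 53 − 0.25x_{Largo}, so x_{Largo} = 53 / 1.25 = 42.4.

42.4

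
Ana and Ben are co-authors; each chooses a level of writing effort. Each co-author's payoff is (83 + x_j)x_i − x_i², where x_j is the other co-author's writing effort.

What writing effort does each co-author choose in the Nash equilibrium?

Ana's payoff is (83 + x_B)x_A − x_A².
∂π/∂x_A = 83 + x_B − 2x_A = 0, so x_A = 41.5 + 0.5x_B.
By symmetry x_B = x_A; substituting into the reaction function, 0.5x_A = 41.5 and x_A = 83.

83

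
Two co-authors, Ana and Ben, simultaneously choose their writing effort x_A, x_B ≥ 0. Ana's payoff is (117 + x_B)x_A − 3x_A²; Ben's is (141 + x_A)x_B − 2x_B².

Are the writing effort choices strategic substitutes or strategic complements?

strategic complements

Expanding Ana's payoff: 117x_A + x_Bx_A − 3x_A².
∂π/∂x_A = 117 + x_B − 6x_A = 0, so x_A = 19.5 + (1/6)x_B.
The best-response slope dx_A/dx_B = 1/6 > 0: the reaction function is upward-sloping, so the choices are strategic complements.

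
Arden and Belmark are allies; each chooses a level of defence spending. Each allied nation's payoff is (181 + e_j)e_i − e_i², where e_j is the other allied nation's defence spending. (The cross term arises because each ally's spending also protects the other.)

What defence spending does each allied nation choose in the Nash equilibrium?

Arden's payoff is (181 + e_B)e_A − e_A².
∂π/∂e_A = 181 + e_B − 2e_A = 0, so e_A = 90.5 + 0.5e_B.
By symmetry e_B = e_A; substituting into the reaction function, 0.5e_A = 90.5 and e_A = 181.

181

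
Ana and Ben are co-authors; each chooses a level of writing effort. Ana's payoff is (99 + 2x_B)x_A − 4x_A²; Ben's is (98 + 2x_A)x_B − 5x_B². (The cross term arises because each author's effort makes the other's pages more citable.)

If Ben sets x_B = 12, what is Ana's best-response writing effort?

Expanding Ana's payoff: 99x_A + 2x_Bx_A − 4x_A².
∂π/∂x_A = 99 + 2x_B − 8x_A = 0, so x_A = 12.375 + 0.25x_B.
At x_B = 12: x_A = 12.375 + 0.25·12 = 15.375.

15.375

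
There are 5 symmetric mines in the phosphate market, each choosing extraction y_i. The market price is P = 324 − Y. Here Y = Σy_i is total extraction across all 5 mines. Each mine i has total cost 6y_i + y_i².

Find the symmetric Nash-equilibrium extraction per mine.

39.75

A representative mine's profit is π_i = y_i(324 − Y) − 6y_i − y_i², with Y = y_i + Σ_{j≠i} y_j.
First-order condition: 318 − 4y_i − Σ_{j≠i} y_j = 0.
With identical mines, set every y_j = y: then 318 − 4y − 4y = 0, i.e. y = 318/8 = 39.75.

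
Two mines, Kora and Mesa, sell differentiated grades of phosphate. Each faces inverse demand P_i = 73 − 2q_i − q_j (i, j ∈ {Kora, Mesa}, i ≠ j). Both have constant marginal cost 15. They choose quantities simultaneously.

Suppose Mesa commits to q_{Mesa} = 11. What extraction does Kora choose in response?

Mine Kora's profit: π = q_{Kora}(73 − 2q_{Kora} − q_{Mesa}) − 15q_{Kora}.
∂π/∂q_{Kora} = 58 − 4q_{Kora} − q_{Mesa} = 0 ⇒ q_{Kora} = 14.5 − 0.25q_{Mesa}.
At q_{Mesa} = 11: q_{Kora} = 14.5 − 0.25·11 = 11.75.

11.75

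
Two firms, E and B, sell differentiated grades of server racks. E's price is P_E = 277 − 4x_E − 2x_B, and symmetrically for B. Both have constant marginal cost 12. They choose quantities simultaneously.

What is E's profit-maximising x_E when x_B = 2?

Firm E's profit: π = x_E(277 − 4x_E − 2x_B) − 12x_E.
∂π/∂x_E = 265 − 8x_E − 2x_B = 0 ⇒ x_E = 33.125 − 0.25x_B.
At x_B = 2: x_E = 33.125 − 0.25·2 = 32.625.

32.625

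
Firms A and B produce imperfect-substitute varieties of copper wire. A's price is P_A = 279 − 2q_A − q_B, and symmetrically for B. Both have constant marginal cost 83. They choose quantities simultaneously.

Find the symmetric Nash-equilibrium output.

39.2

Firm A's profit: π = q_A(279 − 2q_A − q_B) − 83q_A.
∂π/∂q_A = 196 − 4q_A − q_B = 0 ⇒ q_A = 49 − 0.25q_B.
The game is symmetric, so in equilibrium q_B = q_A: the reaction function gives 1.25q_A = 49, hence q_A = 39.2.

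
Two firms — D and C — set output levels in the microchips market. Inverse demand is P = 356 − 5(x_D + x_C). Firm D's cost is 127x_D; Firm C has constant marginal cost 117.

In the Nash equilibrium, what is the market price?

Firm D's profit: π = x_D(356 − 5(x_D + x_C)) − 127x_D.
∂π/∂x_D = 229 − 10x_D − 5x_C = 0, so x_D = 22.9 − 0.5x_C.
By the same steps for C: x_C = 23.9 − 0.5x_D.
Substituting the second reaction function into the first: x_D = 22.9 − 0.5(23.9 − 0.5x_D), which gives 0.75x_D = 10.95 ⇒ x_D = 14.6.
Then x_C = 23.9 − 0.5·14.6 = 16.6.
Equilibrium price: P = 356 − 5·31.2 = 200.

200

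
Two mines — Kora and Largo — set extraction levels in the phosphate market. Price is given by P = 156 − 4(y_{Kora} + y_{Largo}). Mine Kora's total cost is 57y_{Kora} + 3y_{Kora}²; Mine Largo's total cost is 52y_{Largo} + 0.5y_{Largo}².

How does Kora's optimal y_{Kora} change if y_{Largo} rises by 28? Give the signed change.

-8

Mine Kora's profit: π = y_{Kora}(156 − 4(y_{Kora} + y_{Largo})) − 57y_{Kora} − 3y_{Kora}².
∂π/∂y_{Kora} = 99 − 14y_{Kora} − 4y_{Largo} = 0, so y_{Kora} = 99/14 − (2/7)y_{Largo}.
The reaction-function slope is −2/7, so a 28-unit rise in y_{Largo} moves y_{Kora} by −2/7 × 28 = −8. Kora's best response falls — the actions are strategic substitutes.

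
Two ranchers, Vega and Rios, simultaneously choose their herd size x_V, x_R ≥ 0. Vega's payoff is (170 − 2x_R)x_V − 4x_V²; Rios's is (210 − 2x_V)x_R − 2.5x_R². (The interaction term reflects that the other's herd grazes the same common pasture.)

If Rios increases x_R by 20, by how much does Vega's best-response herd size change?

Expanding Vega's payoff: 170x_V − 2x_Rx_V − 4x_V².
∂π/∂x_V = 170 − 2x_R − 8x_V = 0, so x_V = 21.25 − 0.25x_R.
The reaction-function slope is −0.25, so a 20-unit rise in x_R moves x_V by −0.25 × 20 = −5. Vega's best response falls — the actions are strategic substitutes.

-5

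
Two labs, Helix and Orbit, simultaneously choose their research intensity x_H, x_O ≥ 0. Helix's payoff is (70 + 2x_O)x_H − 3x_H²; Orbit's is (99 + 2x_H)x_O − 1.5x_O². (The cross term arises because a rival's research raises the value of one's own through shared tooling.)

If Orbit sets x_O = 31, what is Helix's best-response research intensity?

Expanding Helix's payoff: 70x_H + 2x_Ox_H − 3x_H².
∂π/∂x_H = 70 + 2x_O − 6x_H = 0, so x_H = 35/3 + (1/3)x_O.
At x_O = 31: x_H = 35/3 + (1/3)·31 = 22.

22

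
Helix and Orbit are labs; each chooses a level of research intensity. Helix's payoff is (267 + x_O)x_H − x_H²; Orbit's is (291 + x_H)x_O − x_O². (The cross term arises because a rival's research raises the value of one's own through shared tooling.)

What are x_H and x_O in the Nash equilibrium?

Expanding Helix's payoff: 267x_H + x_Ox_H − x_H².
∂π/∂x_H = 267 + x_O − 2x_H = 0, so x_H = 133.5 + 0.5x_O.
Likewise for Orbit: x_O = 145.5 + 0.5x_H.
Plugging x_O into Helix's best response: x_H = 133.5 + 0.5(145.5 + 0.5x_H) ⇒ 0.75x_H = 206.25, so x_H = 275.
Then x_O = 145.5 + 0.5·275 = 283.

275, 283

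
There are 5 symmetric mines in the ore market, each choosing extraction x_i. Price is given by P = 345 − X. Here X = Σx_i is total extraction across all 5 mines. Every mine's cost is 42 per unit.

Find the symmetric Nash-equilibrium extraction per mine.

50.5

A representative mine's profit is π_i = x_i(345 − X) − 42x_i, with X = x_i + Σ_{j≠i} x_j.
First-order condition: 303 − 2x_i − Σ_{j≠i} x_j = 0.
Imposing symmetry (x_j = x for all j) turns Σ_{j≠i} x_j into 4x, so 303 = 6x and x = 50.5.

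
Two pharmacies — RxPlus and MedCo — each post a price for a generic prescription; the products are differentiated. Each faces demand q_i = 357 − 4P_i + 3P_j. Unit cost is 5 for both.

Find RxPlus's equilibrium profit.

19824.64

RxPlus's profit: π = (P_{RxPlus} − 5)(357 − 4P_{RxPlus} + 3P_{MedCo}).
∂π/∂P_{RxPlus} = 377 − 8P_{RxPlus} + 3P_{MedCo} = 0 ⇒ P_{RxPlus} = 47.125 + 0.375P_{MedCo}.
Setting P_{RxPlus} = P_{MedCo} in the reaction function: P_{RxPlus} = 47.125 + 0.375P_{RxPlus}, so P_{RxPlus} = 47.125 / 0.625 = 75.4.
q_{RxPlus} = 357 − 4·75.4 + 3·75.4 = 281.6.
Profit = (75.4 − 5)·281.6 = 19824.64.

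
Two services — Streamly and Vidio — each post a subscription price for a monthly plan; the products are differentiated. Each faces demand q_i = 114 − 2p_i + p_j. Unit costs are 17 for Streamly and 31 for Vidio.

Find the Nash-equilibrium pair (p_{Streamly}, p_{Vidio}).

51.2, 56.8

Streamly's profit: π = (p_{Streamly} − 17)(114 − 2p_{Streamly} + p_{Vidio}).
∂π/∂p_{Streamly} = 148 − 4p_{Streamly} + p_{Vidio} = 0 ⇒ p_{Streamly} = 37 + 0.25p_{Vidio}.
Similarly p_{Vidio} = 44 + 0.25p_{Streamly}.
Plugging p_{Vidio} into Streamly's best response: p_{Streamly} = 37 + 0.25(44 + 0.25p_{Streamly}) ⇒ 0.9375p_{Streamly} = 48, so p_{Streamly} = 51.2.
Then p_{Vidio} = 44 + 0.25·51.2 = 56.8.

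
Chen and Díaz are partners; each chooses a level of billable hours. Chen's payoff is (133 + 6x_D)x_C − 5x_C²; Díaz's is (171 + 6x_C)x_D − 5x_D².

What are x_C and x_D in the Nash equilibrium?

Expanding Chen's payoff: 133x_C + 6x_Dx_C − 5x_C².
∂π/∂x_C = 133 + 6x_D − 10x_C = 0, so x_C = 13.3 + 0.6x_D.
Likewise for Díaz: x_D = 17.1 + 0.6x_C.
Substituting the second reaction function into the first: x_C = 13.3 + 0.6(17.1 + 0.6x_C), which gives 0.64x_C = 23.56 ⇒ x_C = 36.8125.
Then x_D = 17.1 + 0.6·36.8125 = 39.1875.

36.8125, 39.1875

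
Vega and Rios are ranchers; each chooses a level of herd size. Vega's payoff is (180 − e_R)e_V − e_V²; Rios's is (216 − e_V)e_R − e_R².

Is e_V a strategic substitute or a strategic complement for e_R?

Expanding Vega's payoff: 180e_V − e_Re_V − e_V².
∂π/∂e_V = 180 − e_R − 2e_V = 0, so e_V = 90 − 0.5e_R.
The best-response slope de_V/de_R = −0.5 < 0: the reaction function is downward-sloping, so the choices are strategic substitutes.

strategic substitutes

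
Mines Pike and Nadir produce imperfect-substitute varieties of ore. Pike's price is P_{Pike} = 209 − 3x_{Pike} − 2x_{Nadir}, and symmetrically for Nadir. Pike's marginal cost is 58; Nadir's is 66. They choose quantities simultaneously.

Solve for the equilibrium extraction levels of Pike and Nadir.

Mine Pike's profit: π = x_{Pike}(209 − 3x_{Pike} − 2x_{Nadir}) − 58x_{Pike}.
∂π/∂x_{Pike} = 151 − 6x_{Pike} − 2x_{Nadir} = 0 ⇒ x_{Pike} = 151/6 − (1/3)x_{Nadir}.
Similarly x_{Nadir} = 143/6 − (1/3)x_{Pike}.
Plugging x_{Nadir} into Pike's best response: x_{Pike} = 151/6 − (1/3)(143/6 − (1/3)x_{Pike}) ⇒ (8/9)x_{Pike} = 155/9, so x_{Pike} = 19.375.
Then x_{Nadir} = 143/6 − (1/3)·19.375 = 17.375.

19.375, 17.375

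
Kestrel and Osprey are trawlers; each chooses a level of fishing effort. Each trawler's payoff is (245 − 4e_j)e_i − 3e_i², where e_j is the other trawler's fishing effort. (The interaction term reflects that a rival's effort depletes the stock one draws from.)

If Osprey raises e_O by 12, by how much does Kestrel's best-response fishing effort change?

-8

Kestrel's payoff is (245 − 4e_O)e_K − 3e_K².
∂π/∂e_K = 245 − 4e_O − 6e_K = 0, so e_K = 245/6 − (2/3)e_O.
The reaction-function slope is −2/3, so a 12-unit rise in e_O moves e_K by −2/3 × 12 = −8. Kestrel's best response falls — the actions are strategic substitutes.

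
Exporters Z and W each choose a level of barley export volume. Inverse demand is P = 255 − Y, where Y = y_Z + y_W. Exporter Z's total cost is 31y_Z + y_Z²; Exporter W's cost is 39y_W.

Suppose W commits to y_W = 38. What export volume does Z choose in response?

46.5

Exporter Z's profit: π = y_Z(255 − (y_Z + y_W)) − 31y_Z − y_Z².
∂π/∂y_Z = 224 − 4y_Z − y_W = 0, so y_Z = 56 − 0.25y_W.
At y_W = 38: y_Z = 56 − 0.25·38 = 46.5.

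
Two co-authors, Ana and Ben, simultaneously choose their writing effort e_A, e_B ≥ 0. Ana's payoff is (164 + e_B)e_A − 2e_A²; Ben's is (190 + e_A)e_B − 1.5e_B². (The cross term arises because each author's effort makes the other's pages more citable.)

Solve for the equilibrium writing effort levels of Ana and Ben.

Expanding Ana's payoff: 164e_A + e_Be_A − 2e_A².
∂π/∂e_A = 164 + e_B − 4e_A = 0, so e_A = 41 + 0.25e_B.
Likewise for Ben: e_B = 190/3 + (1/3)e_A.
Plugging e_B into Ana's best response: e_A = 41 + 0.25(190/3 + (1/3)e_A) ⇒ (11/12)e_A = 341/6, so e_A = 62.
Then e_B = 190/3 + (1/3)·62 = 84.

62, 84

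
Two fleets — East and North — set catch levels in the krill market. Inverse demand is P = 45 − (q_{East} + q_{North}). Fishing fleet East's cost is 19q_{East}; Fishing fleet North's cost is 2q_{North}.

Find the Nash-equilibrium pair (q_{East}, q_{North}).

3, 20

Fishing fleet East's profit: π = q_{East}(45 − (q_{East} + q_{North})) − 19q_{East}.
∂π/∂q_{East} = 26 − 2q_{East} − q_{North} = 0, so q_{East} = 13 − 0.5q_{North}.
By the same steps for North: q_{North} = 21.5 − 0.5q_{East}.
Solving the two reaction functions simultaneously: (1 − (−0.5)(−0.5))q_{East} = 13 − 0.5·21.5, so 0.75q_{East} = 2.25 and q_{East} = 3.
Then q_{North} = 21.5 − 0.5·3 = 20.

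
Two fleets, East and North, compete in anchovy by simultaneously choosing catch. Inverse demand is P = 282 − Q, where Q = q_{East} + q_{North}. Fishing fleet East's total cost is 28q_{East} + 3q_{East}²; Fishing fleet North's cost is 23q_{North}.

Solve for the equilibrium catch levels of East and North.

Fishing fleet East's profit: π = q_{East}(282 − (q_{East} + q_{North})) − 28q_{East} − 3q_{East}².
∂π/∂q_{East} = 254 − 8q_{East} − q_{North} = 0, so q_{East} = 31.75 − 0.125q_{North}.
For North: ∂π/∂q_{North} = 259 − 2q_{North} − q_{East} = 0 ⇒ q_{North} = 129.5 − 0.5q_{East}.
Substituting the second reaction function into the first: q_{East} = 31.75 − 0.125(129.5 − 0.5q_{East}), which gives 0.9375q_{East} = 15.5625 ⇒ q_{East} = 16.6.
Then q_{North} = 129.5 − 0.5·16.6 = 121.2.

16.6, 121.2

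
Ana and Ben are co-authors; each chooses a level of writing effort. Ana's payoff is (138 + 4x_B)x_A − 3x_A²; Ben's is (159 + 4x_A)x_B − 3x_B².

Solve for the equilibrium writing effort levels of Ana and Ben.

Expanding Ana's payoff: 138x_A + 4x_Bx_A − 3x_A².
∂π/∂x_A = 138 + 4x_B − 6x_A = 0, so x_A = 23 + (2/3)x_B.
Likewise for Ben: x_B = 26.5 + (2/3)x_A.
Solving the two reaction functions simultaneously: (1 − (2/3)(2/3))x_A = 23 + (2/3)·26.5, so (5/9)x_A = 122/3 and x_A = 73.2.
Then x_B = 26.5 + (2/3)·73.2 = 75.3.

73.2, 75.3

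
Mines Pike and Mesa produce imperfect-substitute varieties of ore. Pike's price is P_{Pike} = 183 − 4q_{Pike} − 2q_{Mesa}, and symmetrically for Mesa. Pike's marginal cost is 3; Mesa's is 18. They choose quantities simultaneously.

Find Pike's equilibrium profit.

Mine Pike's profit: π = q_{Pike}(183 − 4q_{Pike} − 2q_{Mesa}) − 3q_{Pike}.
∂π/∂q_{Pike} = 180 − 8q_{Pike} − 2q_{Mesa} = 0 ⇒ q_{Pike} = 22.5 − 0.25q_{Mesa}.
Similarly q_{Mesa} = 20.625 − 0.25q_{Pike}.
Solving the two reaction functions simultaneously: (1 − (−0.25)(−0.25))q_{Pike} = 22.5 − 0.25·20.625, so 0.9375q_{Pike} = 555/32 and q_{Pike} = 18.5.
Then q_{Mesa} = 20.625 − 0.25·18.5 = 16.
P_{Pike} = 183 − 4·18.5 − 2·16 = 77.
Profit = (77 − 3)·18.5 = 1369.

1369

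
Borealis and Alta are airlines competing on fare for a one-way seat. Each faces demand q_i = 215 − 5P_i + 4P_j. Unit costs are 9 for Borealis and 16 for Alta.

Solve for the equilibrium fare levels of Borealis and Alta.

45, 47.5

Borealis's profit: π = (P_{Borealis} − 9)(215 − 5P_{Borealis} + 4P_{Alta}).
∂π/∂P_{Borealis} = 260 − 10P_{Borealis} + 4P_{Alta} = 0 ⇒ P_{Borealis} = 26 + 0.4P_{Alta}.
Similarly P_{Alta} = 29.5 + 0.4P_{Borealis}.
Solving the two reaction functions simultaneously: (1 − (0.4)(0.4))P_{Borealis} = 26 + 0.4·29.5, so 0.84P_{Borealis} = 37.8 and P_{Borealis} = 45.
Then P_{Alta} = 29.5 + 0.4·45 = 47.5.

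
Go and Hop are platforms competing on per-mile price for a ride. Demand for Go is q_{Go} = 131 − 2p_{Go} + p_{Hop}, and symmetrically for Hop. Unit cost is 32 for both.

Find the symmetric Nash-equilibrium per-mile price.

65

Go's profit: π = (p_{Go} − 32)(131 − 2p_{Go} + p_{Hop}).
∂π/∂p_{Go} = 195 − 4p_{Go} + p_{Hop} = 0 ⇒ p_{Go} = 48.75 + 0.25p_{Hop}.
Setting p_{Go} = p_{Hop} in the reaction function: p_{Go} = 48.75 + 0.25p_{Go}, so p_{Go} = 48.75 / 0.75 = 65.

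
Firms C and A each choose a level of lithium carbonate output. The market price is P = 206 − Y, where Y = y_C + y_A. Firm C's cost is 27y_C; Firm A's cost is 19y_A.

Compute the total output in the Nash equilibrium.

122

Firm C's profit: π = y_C(206 − (y_C + y_A)) − 27y_C.
∂π/∂y_C = 179 − 2y_C − y_A = 0, so y_C = 89.5 − 0.5y_A.
By the same steps for A: y_A = 93.5 − 0.5y_C.
Plugging y_A into C's best response: y_C = 89.5 − 0.5(93.5 − 0.5y_C) ⇒ 0.75y_C = 42.75, so y_C = 57.
Then y_A = 93.5 − 0.5·57 = 65.
Total output: 57 + 65 = 122.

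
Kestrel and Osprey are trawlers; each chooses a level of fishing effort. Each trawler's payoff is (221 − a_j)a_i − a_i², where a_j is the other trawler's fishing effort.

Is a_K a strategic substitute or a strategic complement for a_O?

strategic substitutes

Kestrel's payoff is (221 − a_O)a_K − a_K².
∂π/∂a_K = 221 − a_O − 2a_K = 0, so a_K = 110.5 − 0.5a_O.
The best-response slope da_K/da_O = −0.5 < 0: the reaction function is downward-sloping, so the choices are strategic substitutes.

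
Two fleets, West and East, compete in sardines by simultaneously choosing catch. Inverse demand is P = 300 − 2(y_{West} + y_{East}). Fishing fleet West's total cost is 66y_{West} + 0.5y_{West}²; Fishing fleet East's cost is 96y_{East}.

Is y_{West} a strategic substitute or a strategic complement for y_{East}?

Fishing fleet West's profit: π = y_{West}(300 − 2(y_{West} + y_{East})) − 66y_{West} − 0.5y_{West}².
∂π/∂y_{West} = 234 − 5y_{West} − 2y_{East} = 0, so y_{West} = 46.8 − 0.4y_{East}.
The best-response slope dy_{West}/dy_{East} = −0.4 < 0: the reaction function is downward-sloping, so the choices are strategic substitutes.

strategic substitutes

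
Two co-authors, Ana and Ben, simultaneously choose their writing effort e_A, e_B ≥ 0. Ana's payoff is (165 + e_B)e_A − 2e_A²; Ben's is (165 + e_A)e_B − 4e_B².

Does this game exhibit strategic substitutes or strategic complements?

strategic complements

Expanding Ana's payoff: 165e_A + e_Be_A − 2e_A².
∂π/∂e_A = 165 + e_B − 4e_A = 0, so e_A = 41.25 + 0.25e_B.
The best-response slope de_A/de_B = 0.25 > 0: the reaction function is upward-sloping, so the choices are strategic complements.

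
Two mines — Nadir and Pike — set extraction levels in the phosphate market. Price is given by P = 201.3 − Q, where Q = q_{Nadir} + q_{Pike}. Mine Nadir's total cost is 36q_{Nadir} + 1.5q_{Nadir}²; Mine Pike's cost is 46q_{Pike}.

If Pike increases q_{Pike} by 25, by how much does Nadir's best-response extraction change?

-5

Mine Nadir's profit: π = q_{Nadir}(201.3 − (q_{Nadir} + q_{Pike})) − 36q_{Nadir} − 1.5q_{Nadir}².
∂π/∂q_{Nadir} = 165.3 − 5q_{Nadir} − q_{Pike} = 0, so q_{Nadir} = 33.06 − 0.2q_{Pike}.
The reaction-function slope is −0.2, so a 25-unit rise in q_{Pike} moves q_{Nadir} by −0.2 × 25 = −5. Nadir's best response falls — the actions are strategic substitutes.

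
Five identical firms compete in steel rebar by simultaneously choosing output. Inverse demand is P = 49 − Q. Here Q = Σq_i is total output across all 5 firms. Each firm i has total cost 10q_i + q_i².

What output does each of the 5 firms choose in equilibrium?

4.875

A representative firm's profit is π_i = q_i(49 − Q) − 10q_i − q_i², with Q = q_i + Σ_{j≠i} q_j.
First-order condition: 39 − 4q_i − Σ_{j≠i} q_j = 0.
In a symmetric equilibrium every firm chooses the same q, so Σ_{j≠i} q_j = 4q. The condition becomes 39 − 8q = 0, giving q = 39/8 = 4.875.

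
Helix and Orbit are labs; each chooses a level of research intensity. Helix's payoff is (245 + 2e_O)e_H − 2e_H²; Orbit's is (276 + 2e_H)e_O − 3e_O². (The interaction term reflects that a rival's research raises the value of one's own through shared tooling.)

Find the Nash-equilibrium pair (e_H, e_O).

Expanding Helix's payoff: 245e_H + 2e_Oe_H − 2e_H².
∂π/∂e_H = 245 + 2e_O − 4e_H = 0, so e_H = 61.25 + 0.5e_O.
Likewise for Orbit: e_O = 46 + (1/3)e_H.
Plugging e_O into Helix's best response: e_H = 61.25 + 0.5(46 + (1/3)e_H) ⇒ (5/6)e_H = 84.25, so e_H = 101.1.
Then e_O = 46 + (1/3)·101.1 = 79.7.

101.1, 79.7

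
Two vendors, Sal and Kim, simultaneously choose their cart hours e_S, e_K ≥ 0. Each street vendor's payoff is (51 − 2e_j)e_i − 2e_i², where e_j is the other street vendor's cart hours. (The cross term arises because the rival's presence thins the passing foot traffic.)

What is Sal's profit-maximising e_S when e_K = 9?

Sal's payoff is (51 − 2e_K)e_S − 2e_S².
∂π/∂e_S = 51 − 2e_K − 4e_S = 0, so e_S = 12.75 − 0.5e_K.
At e_K = 9: e_S = 12.75 − 0.5·9 = 8.25.

8.25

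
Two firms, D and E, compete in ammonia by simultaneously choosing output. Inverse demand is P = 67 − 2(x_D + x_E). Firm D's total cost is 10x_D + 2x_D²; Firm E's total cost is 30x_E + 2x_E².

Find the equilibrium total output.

9.4

Firm D's profit: π = x_D(67 − 2(x_D + x_E)) − 10x_D − 2x_D².
∂π/∂x_D = 57 − 8x_D − 2x_E = 0, so x_D = 7.125 − 0.25x_E.
By the same steps for E: x_E = 4.625 − 0.25x_D.
Solving the two reaction functions simultaneously: (1 − (−0.25)(−0.25))x_D = 7.125 − 0.25·4.625, so 0.9375x_D = 191/32 and x_D = 191/30.
Then x_E = 4.625 − 0.25·(191/30) = 91/30.
Total output: 191/30 + 91/30 = 9.4.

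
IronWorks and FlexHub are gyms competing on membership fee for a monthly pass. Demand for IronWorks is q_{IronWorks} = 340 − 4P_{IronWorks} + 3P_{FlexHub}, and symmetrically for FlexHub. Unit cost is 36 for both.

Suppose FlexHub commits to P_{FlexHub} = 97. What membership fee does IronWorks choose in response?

IronWorks's profit: π = (P_{IronWorks} − 36)(340 − 4P_{IronWorks} + 3P_{FlexHub}).
∂π/∂P_{IronWorks} = 484 − 8P_{IronWorks} + 3P_{FlexHub} = 0 ⇒ P_{IronWorks} = 60.5 + 0.375P_{FlexHub}.
At P_{FlexHub} = 97: P_{IronWorks} = 60.5 + 0.375·97 = 96.875.

96.875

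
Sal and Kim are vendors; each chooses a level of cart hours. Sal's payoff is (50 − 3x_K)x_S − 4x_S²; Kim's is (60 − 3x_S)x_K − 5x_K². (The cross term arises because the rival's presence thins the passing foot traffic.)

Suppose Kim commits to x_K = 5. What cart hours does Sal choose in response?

Expanding Sal's payoff: 50x_S − 3x_Kx_S − 4x_S².
∂π/∂x_S = 50 − 3x_K − 8x_S = 0, so x_S = 6.25 − 0.375x_K.
At x_K = 5: x_S = 6.25 − 0.375·5 = 4.375.

4.375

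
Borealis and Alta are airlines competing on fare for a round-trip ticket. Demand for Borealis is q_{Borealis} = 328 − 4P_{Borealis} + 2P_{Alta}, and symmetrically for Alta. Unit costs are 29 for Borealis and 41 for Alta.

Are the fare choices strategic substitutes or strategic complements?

Borealis's profit: π = (P_{Borealis} − 29)(328 − 4P_{Borealis} + 2P_{Alta}).
∂π/∂P_{Borealis} = 444 − 8P_{Borealis} + 2P_{Alta} = 0 ⇒ P_{Borealis} = 55.5 + 0.25P_{Alta}.
The best-response slope dP_{Borealis}/dP_{Alta} = 0.25 > 0: the reaction function is upward-sloping, so the choices are strategic complements.

strategic complements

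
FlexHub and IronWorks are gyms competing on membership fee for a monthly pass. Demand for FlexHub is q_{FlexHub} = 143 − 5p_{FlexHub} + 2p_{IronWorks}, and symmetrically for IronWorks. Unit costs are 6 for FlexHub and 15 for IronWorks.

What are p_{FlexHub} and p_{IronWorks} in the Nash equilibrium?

FlexHub's profit: π = (p_{FlexHub} − 6)(143 − 5p_{FlexHub} + 2p_{IronWorks}).
∂π/∂p_{FlexHub} = 173 − 10p_{FlexHub} + 2p_{IronWorks} = 0 ⇒ p_{FlexHub} = 17.3 + 0.2p_{IronWorks}.
Similarly p_{IronWorks} = 21.8 + 0.2p_{FlexHub}.
Solving the two reaction functions simultaneously: (1 − (0.2)(0.2))p_{FlexHub} = 17.3 + 0.2·21.8, so 0.96p_{FlexHub} = 21.66 and p_{FlexHub} = 22.5625.
Then p_{IronWorks} = 21.8 + 0.2·22.5625 = 26.3125.

22.5625, 26.3125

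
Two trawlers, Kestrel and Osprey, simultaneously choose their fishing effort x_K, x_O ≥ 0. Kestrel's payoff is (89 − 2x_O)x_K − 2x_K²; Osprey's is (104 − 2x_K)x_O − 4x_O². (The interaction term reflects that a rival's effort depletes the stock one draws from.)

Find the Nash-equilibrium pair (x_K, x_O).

Expanding Kestrel's payoff: 89x_K − 2x_Ox_K − 2x_K².
∂π/∂x_K = 89 − 2x_O − 4x_K = 0, so x_K = 22.25 − 0.5x_O.
Likewise for Osprey: x_O = 13 − 0.25x_K.
Plugging x_O into Kestrel's best response: x_K = 22.25 − 0.5(13 − 0.25x_K) ⇒ 0.875x_K = 15.75, so x_K = 18.
Then x_O = 13 − 0.25·18 = 8.5.

18, 8.5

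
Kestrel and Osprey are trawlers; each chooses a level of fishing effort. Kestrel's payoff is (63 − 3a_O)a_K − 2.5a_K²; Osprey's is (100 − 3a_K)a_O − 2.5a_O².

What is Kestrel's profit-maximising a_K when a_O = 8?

7.8

Expanding Kestrel's payoff: 63a_K − 3a_Oa_K − 2.5a_K².
∂π/∂a_K = 63 − 3a_O − 5a_K = 0, so a_K = 12.6 − 0.6a_O.
At a_O = 8: a_K = 12.6 − 0.6·8 = 7.8.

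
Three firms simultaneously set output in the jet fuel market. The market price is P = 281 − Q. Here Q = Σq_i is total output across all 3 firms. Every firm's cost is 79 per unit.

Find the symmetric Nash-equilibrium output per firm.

A representative firm's profit is π_i = q_i(281 − Q) − 79q_i, with Q = q_i + Σ_{j≠i} q_j.
First-order condition: 202 − 2q_i − Σ_{j≠i} q_j = 0.
Imposing symmetry (q_j = q for all j) turns Σ_{j≠i} q_j into 2q, so 202 = 4q and q = 50.5.

50.5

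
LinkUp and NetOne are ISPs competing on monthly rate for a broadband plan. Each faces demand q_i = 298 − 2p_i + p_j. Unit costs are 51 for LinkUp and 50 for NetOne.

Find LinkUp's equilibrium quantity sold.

164.4

LinkUp's profit: π = (p_{LinkUp} − 51)(298 − 2p_{LinkUp} + p_{NetOne}).
∂π/∂p_{LinkUp} = 400 − 4p_{LinkUp} + p_{NetOne} = 0 ⇒ p_{LinkUp} = 100 + 0.25p_{NetOne}.
Similarly p_{NetOne} = 99.5 + 0.25p_{LinkUp}.
Solving the two reaction functions simultaneously: (1 − (0.25)(0.25))p_{LinkUp} = 100 + 0.25·99.5, so 0.9375p_{LinkUp} = 124.875 and p_{LinkUp} = 133.2.
Then p_{NetOne} = 99.5 + 0.25·133.2 = 132.8.
q_{LinkUp} = 298 − 2·133.2 + 132.8 = 164.4.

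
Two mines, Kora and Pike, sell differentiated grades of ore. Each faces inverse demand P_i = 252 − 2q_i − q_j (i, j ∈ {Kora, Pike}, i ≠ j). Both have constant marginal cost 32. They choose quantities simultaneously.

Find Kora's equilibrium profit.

Mine Kora's profit: π = q_{Kora}(252 − 2q_{Kora} − q_{Pike}) − 32q_{Kora}.
∂π/∂q_{Kora} = 220 − 4q_{Kora} − q_{Pike} = 0 ⇒ q_{Kora} = 55 − 0.25q_{Pike}.
By symmetry q_{Pike} = q_{Kora}; substituting into the reaction function, 1.25q_{Kora} = 55 and q_{Kora} = 44.
P_{Kora} = 252 − 2·44 − 44 = 120.
Profit = (120 − 32)·44 = 3872.

3872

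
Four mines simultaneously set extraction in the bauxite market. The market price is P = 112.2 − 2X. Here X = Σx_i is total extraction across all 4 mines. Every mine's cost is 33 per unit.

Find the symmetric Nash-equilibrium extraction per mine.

A representative mine's profit is π_i = x_i(112.2 − 2X) − 33x_i, with X = x_i + Σ_{j≠i} x_j.
First-order condition: 79.2 − 4x_i − 2Σ_{j≠i} x_j = 0.
With identical mines, set every x_j = x: then 79.2 − 4x − 6x = 0, i.e. x = 79.2/10 = 7.92.

7.92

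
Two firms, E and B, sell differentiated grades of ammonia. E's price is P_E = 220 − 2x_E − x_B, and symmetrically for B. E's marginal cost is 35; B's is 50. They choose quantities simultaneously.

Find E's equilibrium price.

Firm E's profit: π = x_E(220 − 2x_E − x_B) − 35x_E.
∂π/∂x_E = 185 − 4x_E − x_B = 0 ⇒ x_E = 46.25 − 0.25x_B.
Similarly x_B = 42.5 − 0.25x_E.
Solving the two reaction functions simultaneously: (1 − (−0.25)(−0.25))x_E = 46.25 − 0.25·42.5, so 0.9375x_E = 35.625 and x_E = 38.
Then x_B = 42.5 − 0.25·38 = 33.
P_E = 220 − 2·38 − 33 = 111.

111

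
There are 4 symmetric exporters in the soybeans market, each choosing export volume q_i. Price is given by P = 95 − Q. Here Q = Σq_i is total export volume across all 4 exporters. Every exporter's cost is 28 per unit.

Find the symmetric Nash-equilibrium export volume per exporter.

13.4

A representative exporter's profit is π_i = q_i(95 − Q) − 28q_i, with Q = q_i + Σ_{j≠i} q_j.
First-order condition: 67 − 2q_i − Σ_{j≠i} q_j = 0.
With identical exporters, set every q_j = q: then 67 − 2q − 3q = 0, i.e. q = 67/5 = 13.4.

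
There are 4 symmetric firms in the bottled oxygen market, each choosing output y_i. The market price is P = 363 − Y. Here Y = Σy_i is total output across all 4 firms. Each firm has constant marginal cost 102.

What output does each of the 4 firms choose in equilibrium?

52.2

A representative firm's profit is π_i = y_i(363 − Y) − 102y_i, with Y = y_i + Σ_{j≠i} y_j.
First-order condition: 261 − 2y_i − Σ_{j≠i} y_j = 0.
Imposing symmetry (y_j = y for all j) turns Σ_{j≠i} y_j into 3y, so 261 = 5y and y = 52.2.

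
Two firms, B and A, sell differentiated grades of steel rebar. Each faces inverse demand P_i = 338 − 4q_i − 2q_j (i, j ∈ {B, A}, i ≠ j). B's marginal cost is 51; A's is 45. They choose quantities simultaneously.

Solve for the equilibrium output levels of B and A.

Firm B's profit: π = q_B(338 − 4q_B − 2q_A) − 51q_B.
∂π/∂q_B = 287 − 8q_B − 2q_A = 0 ⇒ q_B = 35.875 − 0.25q_A.
Similarly q_A = 36.625 − 0.25q_B.
Plugging q_A into B's best response: q_B = 35.875 − 0.25(36.625 − 0.25q_B) ⇒ 0.9375q_B = 855/32, so q_B = 28.5.
Then q_A = 36.625 − 0.25·28.5 = 29.5.

28.5, 29.5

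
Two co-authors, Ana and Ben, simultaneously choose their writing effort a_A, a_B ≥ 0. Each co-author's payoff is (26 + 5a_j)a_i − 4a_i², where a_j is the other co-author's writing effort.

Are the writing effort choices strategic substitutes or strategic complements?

strategic complements

Ana's payoff is (26 + 5a_B)a_A − 4a_A².
∂π/∂a_A = 26 + 5a_B − 8a_A = 0, so a_A = 3.25 + 0.625a_B.
The best-response slope da_A/da_B = 0.625 > 0: the reaction function is upward-sloping, so the choices are strategic complements.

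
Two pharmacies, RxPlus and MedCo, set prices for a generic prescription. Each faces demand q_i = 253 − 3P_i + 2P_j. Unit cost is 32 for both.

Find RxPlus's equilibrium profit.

RxPlus's profit: π = (P_{RxPlus} − 32)(253 − 3P_{RxPlus} + 2P_{MedCo}).
∂π/∂P_{RxPlus} = 349 − 6P_{RxPlus} + 2P_{MedCo} = 0 ⇒ P_{RxPlus} = 349/6 + (1/3)P_{MedCo}.
Setting P_{RxPlus} = P_{MedCo} in the reaction function: P_{RxPlus} = 349/6 + (1/3)P_{RxPlus}, so P_{RxPlus} = (349/6) / (2/3) = 87.25.
q_{RxPlus} = 253 − 3·87.25 + 2·87.25 = 165.75.
Profit = (87.25 − 32)·165.75 = 9157.6875.

9157.6875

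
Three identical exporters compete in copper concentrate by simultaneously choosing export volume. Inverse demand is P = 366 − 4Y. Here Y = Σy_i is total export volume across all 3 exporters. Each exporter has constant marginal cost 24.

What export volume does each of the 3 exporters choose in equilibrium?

A representative exporter's profit is π_i = y_i(366 − 4Y) − 24y_i, with Y = y_i + Σ_{j≠i} y_j.
First-order condition: 342 − 8y_i − 4Σ_{j≠i} y_j = 0.
In a symmetric equilibrium every exporter chooses the same y, so Σ_{j≠i} y_j = 2y. The condition becomes 342 − 16y = 0, giving y = 342/16 = 21.375.

21.375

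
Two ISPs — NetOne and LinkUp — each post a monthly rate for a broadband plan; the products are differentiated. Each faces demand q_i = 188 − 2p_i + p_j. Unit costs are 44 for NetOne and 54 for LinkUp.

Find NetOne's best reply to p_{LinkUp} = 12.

NetOne's profit: π = (p_{NetOne} − 44)(188 − 2p_{NetOne} + p_{LinkUp}).
∂π/∂p_{NetOne} = 276 − 4p_{NetOne} + p_{LinkUp} = 0 ⇒ p_{NetOne} = 69 + 0.25p_{LinkUp}.
At p_{LinkUp} = 12: p_{NetOne} = 69 + 0.25·12 = 72.

72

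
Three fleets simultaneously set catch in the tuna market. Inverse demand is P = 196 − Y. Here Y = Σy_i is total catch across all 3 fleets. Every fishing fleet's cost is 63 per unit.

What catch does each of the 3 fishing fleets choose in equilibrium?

33.25

A representative fishing fleet's profit is π_i = y_i(196 − Y) − 63y_i, with Y = y_i + Σ_{j≠i} y_j.
First-order condition: 133 − 2y_i − Σ_{j≠i} y_j = 0.
With identical fishing fleets, set every y_j = y: then 133 − 2y − 2y = 0, i.e. y = 133/4 = 33.25.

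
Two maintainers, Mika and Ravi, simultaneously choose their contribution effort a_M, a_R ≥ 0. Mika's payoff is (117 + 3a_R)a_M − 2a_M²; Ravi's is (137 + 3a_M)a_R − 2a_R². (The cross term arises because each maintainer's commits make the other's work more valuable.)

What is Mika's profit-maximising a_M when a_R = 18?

42.75

Expanding Mika's payoff: 117a_M + 3a_Ra_M − 2a_M².
∂π/∂a_M = 117 + 3a_R − 4a_M = 0, so a_M = 29.25 + 0.75a_R.
At a_R = 18: a_M = 29.25 + 0.75·18 = 42.75.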